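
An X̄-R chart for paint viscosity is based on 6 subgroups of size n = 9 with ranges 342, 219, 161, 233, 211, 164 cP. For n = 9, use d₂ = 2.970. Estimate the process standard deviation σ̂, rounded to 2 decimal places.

R̄ = (342 + 219 + 161 + 233 + 211 + 164) / 6 = 221.6667
σ̂ = R̄ / d₂ = 221.6667 / 2.970 = 74.6352

74.64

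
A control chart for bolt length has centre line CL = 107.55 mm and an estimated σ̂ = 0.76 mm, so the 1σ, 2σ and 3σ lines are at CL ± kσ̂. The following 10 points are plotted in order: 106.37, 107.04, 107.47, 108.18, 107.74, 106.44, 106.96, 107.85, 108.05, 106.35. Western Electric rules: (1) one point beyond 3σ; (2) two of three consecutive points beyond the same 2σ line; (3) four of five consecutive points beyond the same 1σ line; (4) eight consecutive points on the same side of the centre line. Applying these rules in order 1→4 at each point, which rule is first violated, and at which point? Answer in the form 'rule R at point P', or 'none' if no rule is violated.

Zone of each point (C = within 1σ̂, B = 1σ̂–2σ̂, A = 2σ̂–3σ̂, * = beyond 3σ̂; sign = side of CL): 1:-B, 2:-C, 3:-C, 4:+C, 5:+C, 6:-B, 7:-C, 8:+C, 9:+C, 10:-B
No rule fires across all 10 points.

none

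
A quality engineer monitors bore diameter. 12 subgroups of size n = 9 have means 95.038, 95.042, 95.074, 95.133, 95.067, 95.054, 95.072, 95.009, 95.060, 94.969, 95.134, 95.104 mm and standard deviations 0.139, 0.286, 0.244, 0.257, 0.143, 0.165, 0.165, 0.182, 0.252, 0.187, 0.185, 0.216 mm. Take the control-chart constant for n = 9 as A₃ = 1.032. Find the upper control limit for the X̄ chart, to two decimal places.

X̄̄ = (95.038 + 95.042 + 95.074 + 95.133 + 95.067 + 95.054 + 95.072 + 95.009 + 95.060 + 94.969 + 95.134 + 95.104) / 12 = 95.0630
s̄ = (0.139 + 0.286 + 0.244 + 0.257 + 0.143 + 0.165 + 0.165 + 0.182 + 0.252 + 0.187 + 0.185 + 0.216) / 12 = 0.2017
UCL = X̄̄ + A₃·s̄ = 95.0630 + 1.032 × 0.2017 = 95.2712

95.27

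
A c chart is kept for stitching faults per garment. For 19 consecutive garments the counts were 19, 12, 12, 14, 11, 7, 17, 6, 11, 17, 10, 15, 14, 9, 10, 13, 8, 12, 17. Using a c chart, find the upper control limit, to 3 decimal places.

22.844

c̄ = (19 + 12 + 12 + 14 + 11 + 7 + 17 + 6 + 11 + 17 + 10 + 15 + 14 + 9 + 10 + 13 + 8 + 12 + 17) / 19 = 234 / 19 = 12.3158
UCL = c̄ + 3√c̄ = 12.3158 + 3 × √12.3158 = 12.3158 + 3 × 3.5094 = 22.8439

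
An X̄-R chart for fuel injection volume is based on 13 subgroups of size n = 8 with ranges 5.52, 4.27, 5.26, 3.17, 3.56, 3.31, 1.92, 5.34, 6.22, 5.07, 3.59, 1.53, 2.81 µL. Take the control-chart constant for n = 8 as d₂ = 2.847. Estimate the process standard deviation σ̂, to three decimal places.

R̄ = (5.52 + 4.27 + 5.26 + 3.17 + 3.56 + 3.31 + 1.92 + 5.34 + 6.22 + 5.07 + 3.59 + 1.53 + 2.81) / 13 = 3.9669
σ̂ = R̄ / d₂ = 3.9669 / 2.847 = 1.3934

1.393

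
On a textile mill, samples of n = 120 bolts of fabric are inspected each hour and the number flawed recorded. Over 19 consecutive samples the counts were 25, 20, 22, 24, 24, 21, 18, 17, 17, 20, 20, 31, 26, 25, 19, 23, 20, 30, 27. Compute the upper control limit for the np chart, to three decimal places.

p̄ = Σdᵢ / (k·n) = 429 / (19 × 120) = 0.18816
UCL = np̄ + 3·√(np̄(1−p̄)) = 22.5789 + 3 × √(22.5789×0.81184) = 22.5789 + 3 × 4.2814 = 35.4232

35.423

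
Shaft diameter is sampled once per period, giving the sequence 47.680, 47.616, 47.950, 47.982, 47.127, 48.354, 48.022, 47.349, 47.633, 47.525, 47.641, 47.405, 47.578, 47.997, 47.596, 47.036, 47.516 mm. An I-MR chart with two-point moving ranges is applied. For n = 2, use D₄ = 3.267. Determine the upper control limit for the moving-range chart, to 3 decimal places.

1.285

Moving ranges: 0.064, 0.334, 0.032, 0.855, 1.227, 0.332, 0.673, 0.284, 0.108, 0.116, 0.236, 0.173, 0.419, 0.401, 0.560, 0.480; M̄R̄ = 6.2940 / 16 = 0.3934
UCL_MR = D₄·M̄R̄ = 3.267 × 0.3934 = 1.2852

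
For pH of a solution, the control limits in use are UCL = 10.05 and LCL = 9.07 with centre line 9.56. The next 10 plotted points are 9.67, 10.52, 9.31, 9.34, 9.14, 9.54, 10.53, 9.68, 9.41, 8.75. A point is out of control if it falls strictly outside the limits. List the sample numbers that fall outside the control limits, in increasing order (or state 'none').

Compare each point to [9.07, 10.05]: sample 2 = 10.52 > UCL; sample 7 = 10.53 > UCL; sample 10 = 8.75 < LCL.

2, 7, 10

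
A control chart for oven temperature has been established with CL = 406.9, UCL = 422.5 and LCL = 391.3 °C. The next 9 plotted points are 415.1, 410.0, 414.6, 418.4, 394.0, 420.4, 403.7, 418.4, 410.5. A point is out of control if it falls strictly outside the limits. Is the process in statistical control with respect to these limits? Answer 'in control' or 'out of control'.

in control

All 9 points lie within [391.3, 422.5].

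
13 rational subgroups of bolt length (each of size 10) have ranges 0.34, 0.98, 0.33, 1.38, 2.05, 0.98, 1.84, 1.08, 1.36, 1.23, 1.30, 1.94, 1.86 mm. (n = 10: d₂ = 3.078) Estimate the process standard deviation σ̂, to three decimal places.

0.417

R̄ = (0.34 + 0.98 + 0.33 + 1.38 + 2.05 + 0.98 + 1.84 + 1.08 + 1.36 + 1.23 + 1.30 + 1.94 + 1.86) / 13 = 1.2823
σ̂ = R̄ / d₂ = 1.2823 / 3.078 = 0.4166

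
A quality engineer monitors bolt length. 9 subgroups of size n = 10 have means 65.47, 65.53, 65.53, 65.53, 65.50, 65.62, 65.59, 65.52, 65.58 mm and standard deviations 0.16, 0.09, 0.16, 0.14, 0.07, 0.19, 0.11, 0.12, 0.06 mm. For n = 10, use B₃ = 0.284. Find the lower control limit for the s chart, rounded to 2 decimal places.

0.03

s̄ = (0.16 + 0.09 + 0.16 + 0.14 + 0.07 + 0.19 + 0.11 + 0.12 + 0.06) / 9 = 0.1222
LCL_s = B₃·s̄ = 0.284 × 0.1222 = 0.0347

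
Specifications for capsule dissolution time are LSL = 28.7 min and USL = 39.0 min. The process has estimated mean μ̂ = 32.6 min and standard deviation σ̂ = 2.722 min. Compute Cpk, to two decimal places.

0.48

Cpu = (USL − μ̂) / (3σ̂) = (39.0 − 32.6) / (3 × 2.722) = 0.7837; Cpl = (μ̂ − LSL) / (3σ̂) = (32.6 − 28.7) / (3 × 2.722) = 0.4776; Cpk = min(Cpu, Cpl) = 0.4776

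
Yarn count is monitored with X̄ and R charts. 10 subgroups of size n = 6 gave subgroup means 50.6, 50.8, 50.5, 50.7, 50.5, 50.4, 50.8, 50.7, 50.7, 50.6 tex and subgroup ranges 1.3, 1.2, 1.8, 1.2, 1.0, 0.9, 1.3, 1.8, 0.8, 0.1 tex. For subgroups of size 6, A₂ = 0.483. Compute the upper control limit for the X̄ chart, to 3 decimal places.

51.181

X̄̄ = (50.6 + 50.8 + 50.5 + 50.7 + 50.5 + 50.4 + 50.8 + 50.7 + 50.7 + 50.6) / 10 = 506.3000 / 10 = 50.6300
R̄ = (1.3 + 1.2 + 1.8 + 1.2 + 1.0 + 0.9 + 1.3 + 1.8 + 0.8 + 0.1) / 10 = 11.4000 / 10 = 1.1400
UCL = X̄̄ + A₂·R̄ = 50.6300 + 0.483 × 1.1400 = 51.1806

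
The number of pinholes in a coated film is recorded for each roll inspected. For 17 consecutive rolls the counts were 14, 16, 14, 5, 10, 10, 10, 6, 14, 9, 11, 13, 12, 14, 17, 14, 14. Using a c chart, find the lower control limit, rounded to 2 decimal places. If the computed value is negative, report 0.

1.57

c̄ = (14 + 16 + 14 + 5 + 10 + 10 + 10 + 6 + 14 + 9 + 11 + 13 + 12 + 14 + 17 + 14 + 14) / 17 = 203 / 17 = 11.9412
LCL = c̄ − 3√c̄ = 11.9412 − 3 × 3.4556 = 1.5744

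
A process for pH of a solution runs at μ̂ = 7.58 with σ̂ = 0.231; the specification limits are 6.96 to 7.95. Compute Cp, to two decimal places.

0.71

Cp = (USL − LSL) / (6σ̂) = (7.95 − 6.96) / (6 × 0.231) = 0.9900 / 1.3860 = 0.7143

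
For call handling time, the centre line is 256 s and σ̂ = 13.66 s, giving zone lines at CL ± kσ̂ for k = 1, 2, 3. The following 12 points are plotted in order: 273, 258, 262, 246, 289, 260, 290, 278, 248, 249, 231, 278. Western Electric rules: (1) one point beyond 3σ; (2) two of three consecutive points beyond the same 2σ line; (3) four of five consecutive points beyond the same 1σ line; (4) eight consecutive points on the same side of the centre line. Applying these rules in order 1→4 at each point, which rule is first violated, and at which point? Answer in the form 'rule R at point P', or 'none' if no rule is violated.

Zone of each point (C = within 1σ̂, B = 1σ̂–2σ̂, A = 2σ̂–3σ̂, * = beyond 3σ̂; sign = side of CL): 1:+B, 2:+C, 3:+C, 4:-C, 5:+A, 6:+C, 7:+A, 8:+B, 9:-C, 10:-C, 11:-B, 12:+B
Rule 2 (two of three consecutive points beyond the same 2σ limit) is satisfied at point 7.

rule 2 at point 7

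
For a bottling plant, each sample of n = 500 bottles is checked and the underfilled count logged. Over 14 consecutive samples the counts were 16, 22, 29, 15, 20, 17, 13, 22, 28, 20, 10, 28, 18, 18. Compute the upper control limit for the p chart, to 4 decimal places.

p̄ = Σdᵢ / (k·n) = 276 / (14 × 500) = 0.03943
UCL = p̄ + 3·√(p̄(1−p̄)/n) = 0.03943 + 3 × √(0.03943×0.96057/500) = 0.03943 + 3 × 0.00870 = 0.06554

0.0655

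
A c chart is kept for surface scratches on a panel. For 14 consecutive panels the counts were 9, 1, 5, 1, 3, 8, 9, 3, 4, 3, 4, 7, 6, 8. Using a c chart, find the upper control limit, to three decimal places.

11.827

c̄ = (9 + 1 + 5 + 1 + 3 + 8 + 9 + 3 + 4 + 3 + 4 + 7 + 6 + 8) / 14 = 71 / 14 = 5.0714
UCL = c̄ + 3√c̄ = 5.0714 + 3 × √5.0714 = 5.0714 + 3 × 2.2520 = 11.8274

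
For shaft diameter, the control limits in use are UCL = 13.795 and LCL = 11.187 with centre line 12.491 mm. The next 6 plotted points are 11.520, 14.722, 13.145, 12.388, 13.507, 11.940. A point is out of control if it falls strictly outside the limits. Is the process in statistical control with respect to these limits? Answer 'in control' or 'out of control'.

Compare each point to [11.187, 13.795]: sample 2 = 14.722 > UCL.

out of control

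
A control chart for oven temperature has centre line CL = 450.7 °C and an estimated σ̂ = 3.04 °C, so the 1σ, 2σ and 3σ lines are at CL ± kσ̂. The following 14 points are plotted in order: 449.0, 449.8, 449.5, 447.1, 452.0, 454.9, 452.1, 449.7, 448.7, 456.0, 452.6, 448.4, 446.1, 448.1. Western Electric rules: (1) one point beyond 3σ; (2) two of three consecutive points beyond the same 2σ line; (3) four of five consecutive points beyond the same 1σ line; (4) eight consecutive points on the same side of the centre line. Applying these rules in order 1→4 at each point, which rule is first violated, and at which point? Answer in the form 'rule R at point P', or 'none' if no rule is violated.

none

Zone of each point (C = within 1σ̂, B = 1σ̂–2σ̂, A = 2σ̂–3σ̂, * = beyond 3σ̂; sign = side of CL): 1:-C, 2:-C, 3:-C, 4:-B, 5:+C, 6:+B, 7:+C, 8:-C, 9:-C, 10:+B, 11:+C, 12:-C, 13:-B, 14:-C
No rule fires across all 14 points.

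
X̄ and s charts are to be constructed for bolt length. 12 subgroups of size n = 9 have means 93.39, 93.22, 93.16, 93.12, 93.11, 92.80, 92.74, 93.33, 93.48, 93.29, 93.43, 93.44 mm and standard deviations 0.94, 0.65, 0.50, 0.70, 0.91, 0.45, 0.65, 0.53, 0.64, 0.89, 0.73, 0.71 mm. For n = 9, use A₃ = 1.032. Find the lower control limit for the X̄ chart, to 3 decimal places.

92.495

X̄̄ = (93.39 + 93.22 + 93.16 + 93.12 + 93.11 + 92.80 + 92.74 + 93.33 + 93.48 + 93.29 + 93.43 + 93.44) / 12 = 93.2092
s̄ = (0.94 + 0.65 + 0.50 + 0.70 + 0.91 + 0.45 + 0.65 + 0.53 + 0.64 + 0.89 + 0.73 + 0.71) / 12 = 0.6917
LCL = X̄̄ − A₃·s̄ = 93.2092 − 1.032 × 0.6917 = 92.4954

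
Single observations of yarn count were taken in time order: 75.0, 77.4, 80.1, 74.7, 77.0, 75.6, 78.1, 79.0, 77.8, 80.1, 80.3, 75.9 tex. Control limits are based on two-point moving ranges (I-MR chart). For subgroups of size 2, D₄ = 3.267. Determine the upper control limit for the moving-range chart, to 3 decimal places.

7.633

Moving ranges: 2.4, 2.7, 5.4, 2.3, 1.4, 2.5, 0.9, 1.2, 2.3, 0.2, 4.4; M̄R̄ = 25.7000 / 11 = 2.3364
UCL_MR = D₄·M̄R̄ = 3.267 × 2.3364 = 7.6329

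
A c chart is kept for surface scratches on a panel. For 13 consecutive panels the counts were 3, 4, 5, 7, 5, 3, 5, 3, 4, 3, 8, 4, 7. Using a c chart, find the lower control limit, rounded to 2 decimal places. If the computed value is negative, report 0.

c̄ = (3 + 4 + 5 + 7 + 5 + 3 + 5 + 3 + 4 + 3 + 8 + 4 + 7) / 13 = 61 / 13 = 4.6923
LCL = c̄ − 3√c̄ = 4.6923 − 3 × 2.1662 = -1.8062 → 0 (cannot be negative)

0.00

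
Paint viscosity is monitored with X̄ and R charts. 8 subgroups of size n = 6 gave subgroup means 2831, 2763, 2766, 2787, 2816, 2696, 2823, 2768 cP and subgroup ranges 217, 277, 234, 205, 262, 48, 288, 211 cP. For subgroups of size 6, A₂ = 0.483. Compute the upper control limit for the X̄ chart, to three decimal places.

2886.423

X̄̄ = (2831 + 2763 + 2766 + 2787 + 2816 + 2696 + 2823 + 2768) / 8 = 22250.0000 / 8 = 2781.2500
R̄ = (217 + 277 + 234 + 205 + 262 + 48 + 288 + 211) / 8 = 1742.0000 / 8 = 217.7500
UCL = X̄̄ + A₂·R̄ = 2781.2500 + 0.483 × 217.7500 = 2886.4232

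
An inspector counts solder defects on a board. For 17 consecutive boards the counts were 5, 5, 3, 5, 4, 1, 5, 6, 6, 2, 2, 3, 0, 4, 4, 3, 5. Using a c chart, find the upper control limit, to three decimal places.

9.481

c̄ = (5 + 5 + 3 + 5 + 4 + 1 + 5 + 6 + 6 + 2 + 2 + 3 + 0 + 4 + 4 + 3 + 5) / 17 = 63 / 17 = 3.7059
UCL = c̄ + 3√c̄ = 3.7059 + 3 × √3.7059 = 3.7059 + 3 × 1.9251 = 9.4811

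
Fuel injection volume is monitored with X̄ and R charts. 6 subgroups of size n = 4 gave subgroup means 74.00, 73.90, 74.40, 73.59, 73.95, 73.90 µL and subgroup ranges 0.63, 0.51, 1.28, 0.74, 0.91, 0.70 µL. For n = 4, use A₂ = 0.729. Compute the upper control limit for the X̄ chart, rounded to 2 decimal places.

X̄̄ = (74.00 + 73.90 + 74.40 + 73.59 + 73.95 + 73.90) / 6 = 443.7400 / 6 = 73.9567
R̄ = (0.63 + 0.51 + 1.28 + 0.74 + 0.91 + 0.70) / 6 = 4.7700 / 6 = 0.7950
UCL = X̄̄ + A₂·R̄ = 73.9567 + 0.729 × 0.7950 = 74.5362

74.54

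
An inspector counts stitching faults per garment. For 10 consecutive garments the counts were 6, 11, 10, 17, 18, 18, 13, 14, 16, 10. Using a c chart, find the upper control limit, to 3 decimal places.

24.241

c̄ = (6 + 11 + 10 + 17 + 18 + 18 + 13 + 14 + 16 + 10) / 10 = 133 / 10 = 13.3000
UCL = c̄ + 3√c̄ = 13.3000 + 3 × √13.3000 = 13.3000 + 3 × 3.6469 = 24.2407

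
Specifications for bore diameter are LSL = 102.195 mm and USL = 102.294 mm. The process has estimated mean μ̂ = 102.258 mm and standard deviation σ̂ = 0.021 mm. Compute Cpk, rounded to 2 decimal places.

0.57

Cpu = (USL − μ̂) / (3σ̂) = (102.294 − 102.258) / (3 × 0.021) = 0.5714; Cpl = (μ̂ − LSL) / (3σ̂) = (102.258 − 102.195) / (3 × 0.021) = 1.0000; Cpk = min(Cpu, Cpl) = 0.5714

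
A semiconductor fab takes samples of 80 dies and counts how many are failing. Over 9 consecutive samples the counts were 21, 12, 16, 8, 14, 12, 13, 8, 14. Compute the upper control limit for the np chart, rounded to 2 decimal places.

23.04

p̄ = Σdᵢ / (k·n) = 118 / (9 × 80) = 0.16389
UCL = np̄ + 3·√(np̄(1−p̄)) = 13.1111 + 3 × √(13.1111×0.83611) = 13.1111 + 3 × 3.3109 = 23.0439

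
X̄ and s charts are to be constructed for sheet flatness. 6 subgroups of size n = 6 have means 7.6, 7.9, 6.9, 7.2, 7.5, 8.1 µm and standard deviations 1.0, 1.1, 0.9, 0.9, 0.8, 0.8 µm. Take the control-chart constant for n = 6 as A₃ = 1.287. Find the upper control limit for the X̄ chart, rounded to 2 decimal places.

8.71

X̄̄ = (7.6 + 7.9 + 6.9 + 7.2 + 7.5 + 8.1) / 6 = 7.5333
s̄ = (1.0 + 1.1 + 0.9 + 0.9 + 0.8 + 0.8) / 6 = 0.9167
UCL = X̄̄ + A₃·s̄ = 7.5333 + 1.287 × 0.9167 = 8.7131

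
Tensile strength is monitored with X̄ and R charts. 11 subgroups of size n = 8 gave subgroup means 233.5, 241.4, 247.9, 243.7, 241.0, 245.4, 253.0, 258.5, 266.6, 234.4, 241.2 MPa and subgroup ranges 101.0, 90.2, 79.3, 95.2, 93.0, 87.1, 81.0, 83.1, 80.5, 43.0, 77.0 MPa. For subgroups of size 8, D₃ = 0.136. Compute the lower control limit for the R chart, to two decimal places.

11.26

R̄ = (101.0 + 90.2 + 79.3 + 95.2 + 93.0 + 87.1 + 81.0 + 83.1 + 80.5 + 43.0 + 77.0) / 11 = 910.4000 / 11 = 82.7636
LCL_R = D₃·R̄ = 0.136 × 82.7636 = 11.2559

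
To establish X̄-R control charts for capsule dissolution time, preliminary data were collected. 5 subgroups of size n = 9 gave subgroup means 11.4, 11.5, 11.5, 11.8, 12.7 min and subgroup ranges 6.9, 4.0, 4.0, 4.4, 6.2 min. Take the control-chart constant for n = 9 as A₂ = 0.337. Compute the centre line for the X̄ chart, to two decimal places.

X̄̄ = (11.4 + 11.5 + 11.5 + 11.8 + 12.7) / 5 = 58.9000 / 5 = 11.7800
CL = X̄̄ = 11.7800

11.78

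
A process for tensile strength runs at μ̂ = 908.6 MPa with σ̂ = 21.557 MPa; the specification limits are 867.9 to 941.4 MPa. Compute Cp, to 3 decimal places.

0.568

Cp = (USL − LSL) / (6σ̂) = (941.4 − 867.9) / (6 × 21.557) = 73.5000 / 129.3420 = 0.5683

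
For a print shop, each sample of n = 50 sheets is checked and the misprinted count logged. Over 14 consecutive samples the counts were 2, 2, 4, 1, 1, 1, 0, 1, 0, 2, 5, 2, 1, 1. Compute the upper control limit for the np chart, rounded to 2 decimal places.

p̄ = Σdᵢ / (k·n) = 23 / (14 × 50) = 0.03286
UCL = np̄ + 3·√(np̄(1−p̄)) = 1.6429 + 3 × √(1.6429×0.96714) = 1.6429 + 3 × 1.2605 = 5.4244

5.42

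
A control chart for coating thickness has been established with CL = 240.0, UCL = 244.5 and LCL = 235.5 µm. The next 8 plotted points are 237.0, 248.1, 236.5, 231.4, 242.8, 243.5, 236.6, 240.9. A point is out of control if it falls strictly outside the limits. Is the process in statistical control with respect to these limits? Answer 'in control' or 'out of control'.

out of control

Compare each point to [235.5, 244.5]: sample 2 = 248.1 > UCL; sample 4 = 231.4 < LCL.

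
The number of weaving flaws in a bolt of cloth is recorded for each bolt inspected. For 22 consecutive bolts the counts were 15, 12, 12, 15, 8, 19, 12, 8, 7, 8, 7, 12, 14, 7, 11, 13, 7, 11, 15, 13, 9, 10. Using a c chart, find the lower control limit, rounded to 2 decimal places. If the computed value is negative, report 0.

c̄ = (15 + 12 + 12 + 15 + 8 + 19 + 12 + 8 + 7 + 8 + 7 + 12 + 14 + 7 + 11 + 13 + 7 + 11 + 15 + 13 + 9 + 10) / 22 = 245 / 22 = 11.1364
LCL = c̄ − 3√c̄ = 11.1364 − 3 × 3.3371 = 1.1250

1.13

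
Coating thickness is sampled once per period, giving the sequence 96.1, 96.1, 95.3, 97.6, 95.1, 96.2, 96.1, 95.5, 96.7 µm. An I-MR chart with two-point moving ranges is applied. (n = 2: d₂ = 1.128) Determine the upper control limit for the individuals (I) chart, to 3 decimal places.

98.937

X̄ = (96.1 + 96.1 + 95.3 + 97.6 + 95.1 + 96.2 + 96.1 + 95.5 + 96.7) / 9 = 96.0778
Moving ranges: 0.0, 0.8, 2.3, 2.5, 1.1, 0.1, 0.6, 1.2; M̄R̄ = 8.6000 / 8 = 1.0750
UCL = X̄ + 3·M̄R̄/d₂ = 96.0778 + 3 × 1.0750 / 1.128 = 98.9368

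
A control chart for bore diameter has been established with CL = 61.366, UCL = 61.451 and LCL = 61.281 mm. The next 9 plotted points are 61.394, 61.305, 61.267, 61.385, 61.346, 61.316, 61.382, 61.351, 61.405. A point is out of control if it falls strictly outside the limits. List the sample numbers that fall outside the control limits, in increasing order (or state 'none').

Compare each point to [61.281, 61.451]: sample 3 = 61.267 < LCL.

3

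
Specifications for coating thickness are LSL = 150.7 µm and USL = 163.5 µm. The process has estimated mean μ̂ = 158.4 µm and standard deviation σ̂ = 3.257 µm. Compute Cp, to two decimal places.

Cp = (USL − LSL) / (6σ̂) = (163.5 − 150.7) / (6 × 3.257) = 12.8000 / 19.5420 = 0.6550

0.65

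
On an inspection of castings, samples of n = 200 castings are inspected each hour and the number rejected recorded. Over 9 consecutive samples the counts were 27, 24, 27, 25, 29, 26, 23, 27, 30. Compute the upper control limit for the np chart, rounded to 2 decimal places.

p̄ = Σdᵢ / (k·n) = 238 / (9 × 200) = 0.13222
UCL = np̄ + 3·√(np̄(1−p̄)) = 26.4444 + 3 × √(26.4444×0.86778) = 26.4444 + 3 × 4.7904 = 40.8156

40.82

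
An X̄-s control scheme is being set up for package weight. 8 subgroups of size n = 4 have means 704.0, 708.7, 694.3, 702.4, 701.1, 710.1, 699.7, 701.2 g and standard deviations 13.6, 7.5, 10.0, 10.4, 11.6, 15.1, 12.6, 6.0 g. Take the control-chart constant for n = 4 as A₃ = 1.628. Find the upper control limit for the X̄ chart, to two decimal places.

X̄̄ = (704.0 + 708.7 + 694.3 + 702.4 + 701.1 + 710.1 + 699.7 + 701.2) / 8 = 702.6875
s̄ = (13.6 + 7.5 + 10.0 + 10.4 + 11.6 + 15.1 + 12.6 + 6.0) / 8 = 10.8500
UCL = X̄̄ + A₃·s̄ = 702.6875 + 1.628 × 10.8500 = 720.3513

720.35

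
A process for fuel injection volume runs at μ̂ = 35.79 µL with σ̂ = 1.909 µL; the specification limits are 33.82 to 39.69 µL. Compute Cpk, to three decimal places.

0.344

Cpu = (USL − μ̂) / (3σ̂) = (39.69 − 35.79) / (3 × 1.909) = 0.6810; Cpl = (μ̂ − LSL) / (3σ̂) = (35.79 − 33.82) / (3 × 1.909) = 0.3440; Cpk = min(Cpu, Cpl) = 0.3440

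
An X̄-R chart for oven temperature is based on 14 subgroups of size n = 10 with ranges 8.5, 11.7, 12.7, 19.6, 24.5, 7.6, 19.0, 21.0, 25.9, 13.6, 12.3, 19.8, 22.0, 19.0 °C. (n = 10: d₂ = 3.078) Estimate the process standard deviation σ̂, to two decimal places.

5.50

R̄ = (8.5 + 11.7 + 12.7 + 19.6 + 24.5 + 7.6 + 19.0 + 21.0 + 25.9 + 13.6 + 12.3 + 19.8 + 22.0 + 19.0) / 14 = 16.9429
σ̂ = R̄ / d₂ = 16.9429 / 3.078 = 5.5045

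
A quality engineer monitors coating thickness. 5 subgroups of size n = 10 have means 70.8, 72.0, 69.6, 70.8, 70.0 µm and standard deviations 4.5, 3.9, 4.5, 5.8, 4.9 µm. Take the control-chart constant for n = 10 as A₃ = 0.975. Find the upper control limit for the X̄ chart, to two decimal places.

75.24

X̄̄ = (70.8 + 72.0 + 69.6 + 70.8 + 70.0) / 5 = 70.6400
s̄ = (4.5 + 3.9 + 4.5 + 5.8 + 4.9) / 5 = 4.7200
UCL = X̄̄ + A₃·s̄ = 70.6400 + 0.975 × 4.7200 = 75.2420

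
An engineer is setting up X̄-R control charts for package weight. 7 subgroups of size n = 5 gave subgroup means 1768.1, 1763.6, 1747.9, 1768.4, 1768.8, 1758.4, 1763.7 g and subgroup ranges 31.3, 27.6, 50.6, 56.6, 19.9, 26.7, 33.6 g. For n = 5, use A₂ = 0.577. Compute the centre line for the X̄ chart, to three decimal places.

X̄̄ = (1768.1 + 1763.6 + 1747.9 + 1768.4 + 1768.8 + 1758.4 + 1763.7) / 7 = 12338.9000 / 7 = 1762.7000
CL = X̄̄ = 1762.7000

1762.700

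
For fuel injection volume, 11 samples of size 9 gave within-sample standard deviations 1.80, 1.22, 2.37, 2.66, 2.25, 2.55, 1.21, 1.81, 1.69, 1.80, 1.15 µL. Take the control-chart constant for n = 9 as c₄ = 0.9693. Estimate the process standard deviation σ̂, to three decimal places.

s̄ = (1.80 + 1.22 + 2.37 + 2.66 + 2.25 + 2.55 + 1.21 + 1.81 + 1.69 + 1.80 + 1.15) / 11 = 1.8645
σ̂ = s̄ / c₄ = 1.8645 / 0.9693 = 1.9236

1.924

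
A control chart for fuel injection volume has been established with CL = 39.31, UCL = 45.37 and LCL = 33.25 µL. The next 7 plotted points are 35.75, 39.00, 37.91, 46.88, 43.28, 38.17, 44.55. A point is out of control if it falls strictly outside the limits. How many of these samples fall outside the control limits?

Compare each point to [33.25, 45.37]: sample 4 = 46.88 > UCL.

1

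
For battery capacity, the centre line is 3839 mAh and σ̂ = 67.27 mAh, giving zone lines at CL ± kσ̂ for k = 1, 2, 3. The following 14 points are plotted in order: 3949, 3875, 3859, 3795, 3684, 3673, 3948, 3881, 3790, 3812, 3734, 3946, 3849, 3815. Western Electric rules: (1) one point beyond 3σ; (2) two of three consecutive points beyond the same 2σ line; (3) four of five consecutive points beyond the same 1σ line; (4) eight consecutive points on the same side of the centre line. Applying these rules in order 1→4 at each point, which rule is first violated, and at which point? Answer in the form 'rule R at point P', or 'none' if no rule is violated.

rule 2 at point 6

Zone of each point (C = within 1σ̂, B = 1σ̂–2σ̂, A = 2σ̂–3σ̂, * = beyond 3σ̂; sign = side of CL): 1:+B, 2:+C, 3:+C, 4:-C, 5:-A, 6:-A, 7:+B, 8:+C, 9:-C, 10:-C, 11:-B, 12:+B, 13:+C, 14:-C
Rule 2 (two of three consecutive points beyond the same 2σ limit) is satisfied at point 6.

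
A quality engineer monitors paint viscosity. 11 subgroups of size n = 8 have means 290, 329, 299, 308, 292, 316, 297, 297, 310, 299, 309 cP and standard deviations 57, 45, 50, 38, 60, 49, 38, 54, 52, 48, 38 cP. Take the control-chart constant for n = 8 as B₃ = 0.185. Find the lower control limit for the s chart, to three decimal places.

8.897

s̄ = (57 + 45 + 50 + 38 + 60 + 49 + 38 + 54 + 52 + 48 + 38) / 11 = 48.0909
LCL_s = B₃·s̄ = 0.185 × 48.0909 = 8.8968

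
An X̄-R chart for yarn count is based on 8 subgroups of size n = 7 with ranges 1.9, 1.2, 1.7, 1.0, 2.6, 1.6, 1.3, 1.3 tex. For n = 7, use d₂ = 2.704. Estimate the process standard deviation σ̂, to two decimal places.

0.58

R̄ = (1.9 + 1.2 + 1.7 + 1.0 + 2.6 + 1.6 + 1.3 + 1.3) / 8 = 1.5750
σ̂ = R̄ / d₂ = 1.5750 / 2.704 = 0.5825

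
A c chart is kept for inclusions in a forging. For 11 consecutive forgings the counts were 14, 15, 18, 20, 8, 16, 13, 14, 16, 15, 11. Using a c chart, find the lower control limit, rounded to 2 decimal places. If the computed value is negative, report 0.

3.10

c̄ = (14 + 15 + 18 + 20 + 8 + 16 + 13 + 14 + 16 + 15 + 11) / 11 = 160 / 11 = 14.5455
LCL = c̄ − 3√c̄ = 14.5455 − 3 × 3.8139 = 3.1039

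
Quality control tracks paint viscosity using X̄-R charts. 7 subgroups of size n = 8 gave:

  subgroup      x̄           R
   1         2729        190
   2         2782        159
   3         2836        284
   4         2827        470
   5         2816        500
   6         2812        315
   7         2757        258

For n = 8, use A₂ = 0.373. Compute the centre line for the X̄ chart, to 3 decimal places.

2794.143

X̄̄ = (2729 + 2782 + 2836 + 2827 + 2816 + 2812 + 2757) / 7 = 19559.0000 / 7 = 2794.1429
CL = X̄̄ = 2794.1429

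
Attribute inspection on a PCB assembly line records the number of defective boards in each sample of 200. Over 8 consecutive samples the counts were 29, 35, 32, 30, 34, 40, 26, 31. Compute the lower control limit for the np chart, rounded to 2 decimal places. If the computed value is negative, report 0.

16.55

p̄ = Σdᵢ / (k·n) = 257 / (8 × 200) = 0.16062
LCL = np̄ − 3·√(np̄(1−p̄)) = 32.1250 − 3 × 5.1928 = 16.5467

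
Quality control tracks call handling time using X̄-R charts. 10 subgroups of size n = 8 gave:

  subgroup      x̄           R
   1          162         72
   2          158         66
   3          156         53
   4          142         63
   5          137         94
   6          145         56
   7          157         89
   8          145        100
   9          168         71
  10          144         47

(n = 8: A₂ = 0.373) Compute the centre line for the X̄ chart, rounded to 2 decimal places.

151.40

X̄̄ = (162 + 158 + 156 + 142 + 137 + 145 + 157 + 145 + 168 + 144) / 10 = 1514.0000 / 10 = 151.4000
CL = X̄̄ = 151.4000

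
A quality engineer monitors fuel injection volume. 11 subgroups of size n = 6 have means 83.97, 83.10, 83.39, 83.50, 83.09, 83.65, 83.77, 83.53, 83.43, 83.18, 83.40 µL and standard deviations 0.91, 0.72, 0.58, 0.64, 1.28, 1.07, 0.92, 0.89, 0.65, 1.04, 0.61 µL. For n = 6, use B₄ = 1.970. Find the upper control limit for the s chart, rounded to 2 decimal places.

1.67

s̄ = (0.91 + 0.72 + 0.58 + 0.64 + 1.28 + 1.07 + 0.92 + 0.89 + 0.65 + 1.04 + 0.61) / 11 = 0.8464
UCL_s = B₄·s̄ = 1.970 × 0.8464 = 1.6673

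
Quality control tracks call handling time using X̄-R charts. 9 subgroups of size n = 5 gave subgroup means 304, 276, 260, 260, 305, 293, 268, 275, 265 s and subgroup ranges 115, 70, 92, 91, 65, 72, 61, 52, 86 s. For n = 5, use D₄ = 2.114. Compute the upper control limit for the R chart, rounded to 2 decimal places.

165.36

R̄ = (115 + 70 + 92 + 91 + 65 + 72 + 61 + 52 + 86) / 9 = 704.0000 / 9 = 78.2222
UCL_R = D₄·R̄ = 2.114 × 78.2222 = 165.3618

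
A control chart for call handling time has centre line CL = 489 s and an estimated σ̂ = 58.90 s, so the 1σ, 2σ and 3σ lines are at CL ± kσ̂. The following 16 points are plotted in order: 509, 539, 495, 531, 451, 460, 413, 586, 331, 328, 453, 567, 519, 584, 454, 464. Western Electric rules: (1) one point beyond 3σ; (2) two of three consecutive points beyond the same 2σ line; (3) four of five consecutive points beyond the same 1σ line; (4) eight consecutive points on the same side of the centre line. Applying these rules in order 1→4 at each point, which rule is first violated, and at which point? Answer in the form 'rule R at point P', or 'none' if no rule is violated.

Zone of each point (C = within 1σ̂, B = 1σ̂–2σ̂, A = 2σ̂–3σ̂, * = beyond 3σ̂; sign = side of CL): 1:+C, 2:+C, 3:+C, 4:+C, 5:-C, 6:-C, 7:-B, 8:+B, 9:-A, 10:-A, 11:-C, 12:+B, 13:+C, 14:+B, 15:-C, 16:-C
Rule 2 (two of three consecutive points beyond the same 2σ limit) is satisfied at point 10.

rule 2 at point 10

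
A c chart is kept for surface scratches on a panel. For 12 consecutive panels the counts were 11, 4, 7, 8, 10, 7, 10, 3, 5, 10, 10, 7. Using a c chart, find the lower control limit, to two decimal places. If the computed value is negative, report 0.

c̄ = (11 + 4 + 7 + 8 + 10 + 7 + 10 + 3 + 5 + 10 + 10 + 7) / 12 = 92 / 12 = 7.6667
LCL = c̄ − 3√c̄ = 7.6667 − 3 × 2.7689 = -0.6400 → 0 (cannot be negative)

0.00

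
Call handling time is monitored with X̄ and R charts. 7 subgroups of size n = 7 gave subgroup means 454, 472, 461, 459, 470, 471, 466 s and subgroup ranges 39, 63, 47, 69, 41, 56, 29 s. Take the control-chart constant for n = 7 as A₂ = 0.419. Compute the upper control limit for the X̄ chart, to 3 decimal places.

485.305

X̄̄ = (454 + 472 + 461 + 459 + 470 + 471 + 466) / 7 = 3253.0000 / 7 = 464.7143
R̄ = (39 + 63 + 47 + 69 + 41 + 56 + 29) / 7 = 344.0000 / 7 = 49.1429
UCL = X̄̄ + A₂·R̄ = 464.7143 + 0.419 × 49.1429 = 485.3051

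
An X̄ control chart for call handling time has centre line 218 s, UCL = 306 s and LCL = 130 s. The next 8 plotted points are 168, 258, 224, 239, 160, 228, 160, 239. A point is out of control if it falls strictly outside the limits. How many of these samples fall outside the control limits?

0

All 8 points lie within [130, 306].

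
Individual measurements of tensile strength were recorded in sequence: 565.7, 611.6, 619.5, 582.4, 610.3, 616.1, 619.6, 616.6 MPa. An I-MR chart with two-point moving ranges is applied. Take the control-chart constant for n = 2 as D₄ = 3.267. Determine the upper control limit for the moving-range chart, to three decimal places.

61.186

Moving ranges: 45.9, 7.9, 37.1, 27.9, 5.8, 3.5, 3.0; M̄R̄ = 131.1000 / 7 = 18.7286
UCL_MR = D₄·M̄R̄ = 3.267 × 18.7286 = 61.1862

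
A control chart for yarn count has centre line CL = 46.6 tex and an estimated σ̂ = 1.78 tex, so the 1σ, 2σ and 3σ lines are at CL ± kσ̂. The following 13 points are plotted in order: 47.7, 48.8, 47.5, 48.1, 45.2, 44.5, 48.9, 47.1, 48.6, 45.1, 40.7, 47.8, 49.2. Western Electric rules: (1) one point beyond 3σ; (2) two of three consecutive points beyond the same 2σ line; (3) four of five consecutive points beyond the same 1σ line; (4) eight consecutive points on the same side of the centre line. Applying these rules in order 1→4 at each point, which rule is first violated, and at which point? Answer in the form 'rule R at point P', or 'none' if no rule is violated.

rule 1 at point 11

Zone of each point (C = within 1σ̂, B = 1σ̂–2σ̂, A = 2σ̂–3σ̂, * = beyond 3σ̂; sign = side of CL): 1:+C, 2:+B, 3:+C, 4:+C, 5:-C, 6:-B, 7:+B, 8:+C, 9:+B, 10:-C, 11:-*, 12:+C, 13:+B
Rule 1 (one point beyond the 3σ limits) is satisfied at point 11.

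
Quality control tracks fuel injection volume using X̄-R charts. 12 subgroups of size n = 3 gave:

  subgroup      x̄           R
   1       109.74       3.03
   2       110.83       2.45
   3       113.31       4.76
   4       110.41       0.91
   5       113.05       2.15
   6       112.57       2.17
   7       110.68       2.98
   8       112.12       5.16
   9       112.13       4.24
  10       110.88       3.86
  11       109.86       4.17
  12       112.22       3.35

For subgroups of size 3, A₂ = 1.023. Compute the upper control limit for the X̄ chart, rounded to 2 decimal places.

X̄̄ = (109.74 + 110.83 + 113.31 + 110.41 + 113.05 + 112.57 + 110.68 + 112.12 + 112.13 + 110.88 + 109.86 + 112.22) / 12 = 1337.8000 / 12 = 111.4833
R̄ = (3.03 + 2.45 + 4.76 + 0.91 + 2.15 + 2.17 + 2.98 + 5.16 + 4.24 + 3.86 + 4.17 + 3.35) / 12 = 39.2300 / 12 = 3.2692
UCL = X̄̄ + A₂·R̄ = 111.4833 + 1.023 × 3.2692 = 114.8277

114.83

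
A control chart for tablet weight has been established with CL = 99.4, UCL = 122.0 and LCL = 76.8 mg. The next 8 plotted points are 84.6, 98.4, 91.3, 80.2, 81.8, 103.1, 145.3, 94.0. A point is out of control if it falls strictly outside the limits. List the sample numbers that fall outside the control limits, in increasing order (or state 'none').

7

Compare each point to [76.8, 122.0]: sample 7 = 145.3 > UCL.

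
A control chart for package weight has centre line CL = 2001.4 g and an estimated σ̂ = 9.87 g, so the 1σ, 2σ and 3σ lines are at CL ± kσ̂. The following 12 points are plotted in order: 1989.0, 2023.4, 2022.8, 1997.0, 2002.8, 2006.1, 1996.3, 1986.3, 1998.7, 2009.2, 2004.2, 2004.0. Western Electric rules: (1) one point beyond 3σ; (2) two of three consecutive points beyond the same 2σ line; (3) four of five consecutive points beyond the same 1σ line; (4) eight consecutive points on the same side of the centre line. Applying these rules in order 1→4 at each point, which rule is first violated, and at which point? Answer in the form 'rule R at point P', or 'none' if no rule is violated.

Zone of each point (C = within 1σ̂, B = 1σ̂–2σ̂, A = 2σ̂–3σ̂, * = beyond 3σ̂; sign = side of CL): 1:-B, 2:+A, 3:+A, 4:-C, 5:+C, 6:+C, 7:-C, 8:-B, 9:-C, 10:+C, 11:+C, 12:+C
Rule 2 (two of three consecutive points beyond the same 2σ limit) is satisfied at point 3.

rule 2 at point 3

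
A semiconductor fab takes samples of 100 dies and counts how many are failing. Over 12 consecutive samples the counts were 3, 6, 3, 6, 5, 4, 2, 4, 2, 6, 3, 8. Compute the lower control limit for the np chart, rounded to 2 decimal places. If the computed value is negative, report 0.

p̄ = Σdᵢ / (k·n) = 52 / (12 × 100) = 0.04333
LCL = np̄ − 3·√(np̄(1−p̄)) = 4.3333 − 3 × 2.0361 = -1.7749 → 0 (negative, so LCL = 0)

0.00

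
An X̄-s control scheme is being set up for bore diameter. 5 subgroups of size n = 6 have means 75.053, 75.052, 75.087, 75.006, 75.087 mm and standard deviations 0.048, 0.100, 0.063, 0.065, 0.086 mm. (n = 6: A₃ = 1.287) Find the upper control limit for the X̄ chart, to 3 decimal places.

75.150

X̄̄ = (75.053 + 75.052 + 75.087 + 75.006 + 75.087) / 5 = 75.0570
s̄ = (0.048 + 0.100 + 0.063 + 0.065 + 0.086) / 5 = 0.0724
UCL = X̄̄ + A₃·s̄ = 75.0570 + 1.287 × 0.0724 = 75.1502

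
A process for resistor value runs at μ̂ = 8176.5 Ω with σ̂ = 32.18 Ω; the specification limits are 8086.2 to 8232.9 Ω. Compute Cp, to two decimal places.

Cp = (USL − LSL) / (6σ̂) = (8232.9 − 8086.2) / (6 × 32.18) = 146.7000 / 193.0800 = 0.7598

0.76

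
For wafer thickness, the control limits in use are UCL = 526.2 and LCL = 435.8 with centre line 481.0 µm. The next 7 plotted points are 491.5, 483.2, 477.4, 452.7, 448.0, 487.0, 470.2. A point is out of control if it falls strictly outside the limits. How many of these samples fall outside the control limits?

0

All 7 points lie within [435.8, 526.2].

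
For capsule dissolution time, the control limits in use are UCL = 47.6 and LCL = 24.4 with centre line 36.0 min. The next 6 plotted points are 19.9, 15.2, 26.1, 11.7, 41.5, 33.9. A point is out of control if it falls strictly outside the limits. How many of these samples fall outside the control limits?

3

Compare each point to [24.4, 47.6]: sample 1 = 19.9 < LCL; sample 2 = 15.2 < LCL; sample 4 = 11.7 < LCL.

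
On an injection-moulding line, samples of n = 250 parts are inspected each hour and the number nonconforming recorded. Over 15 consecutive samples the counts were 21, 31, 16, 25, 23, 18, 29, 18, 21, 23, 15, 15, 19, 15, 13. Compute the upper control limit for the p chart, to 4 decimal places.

p̄ = Σdᵢ / (k·n) = 302 / (15 × 250) = 0.08053
UCL = p̄ + 3·√(p̄(1−p̄)/n) = 0.08053 + 3 × √(0.08053×0.91947/250) = 0.08053 + 3 × 0.01721 = 0.13216

0.1322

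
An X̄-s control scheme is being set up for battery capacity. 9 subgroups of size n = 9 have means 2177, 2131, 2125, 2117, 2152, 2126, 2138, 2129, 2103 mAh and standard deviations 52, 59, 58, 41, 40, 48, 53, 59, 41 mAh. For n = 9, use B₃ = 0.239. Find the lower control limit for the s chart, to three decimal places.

s̄ = (52 + 59 + 58 + 41 + 40 + 48 + 53 + 59 + 41) / 9 = 50.1111
LCL_s = B₃·s̄ = 0.239 × 50.1111 = 11.9766

11.977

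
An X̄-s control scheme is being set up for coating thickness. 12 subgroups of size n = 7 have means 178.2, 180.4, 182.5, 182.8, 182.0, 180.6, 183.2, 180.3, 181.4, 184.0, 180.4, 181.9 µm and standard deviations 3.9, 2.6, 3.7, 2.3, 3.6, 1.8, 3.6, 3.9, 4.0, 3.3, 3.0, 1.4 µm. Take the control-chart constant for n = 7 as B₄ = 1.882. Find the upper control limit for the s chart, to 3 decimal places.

5.819

s̄ = (3.9 + 2.6 + 3.7 + 2.3 + 3.6 + 1.8 + 3.6 + 3.9 + 4.0 + 3.3 + 3.0 + 1.4) / 12 = 3.0917
UCL_s = B₄·s̄ = 1.882 × 3.0917 = 5.8185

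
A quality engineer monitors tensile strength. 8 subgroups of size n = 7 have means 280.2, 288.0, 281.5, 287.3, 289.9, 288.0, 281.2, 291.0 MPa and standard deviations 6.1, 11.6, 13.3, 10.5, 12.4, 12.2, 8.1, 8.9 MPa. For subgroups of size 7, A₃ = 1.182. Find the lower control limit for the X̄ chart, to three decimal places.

X̄̄ = (280.2 + 288.0 + 281.5 + 287.3 + 289.9 + 288.0 + 281.2 + 291.0) / 8 = 285.8875
s̄ = (6.1 + 11.6 + 13.3 + 10.5 + 12.4 + 12.2 + 8.1 + 8.9) / 8 = 10.3875
LCL = X̄̄ − A₃·s̄ = 285.8875 − 1.182 × 10.3875 = 273.6095

273.609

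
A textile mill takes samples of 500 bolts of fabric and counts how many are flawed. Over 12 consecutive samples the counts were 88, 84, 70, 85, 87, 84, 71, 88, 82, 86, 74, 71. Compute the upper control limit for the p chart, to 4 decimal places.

0.2111

p̄ = Σdᵢ / (k·n) = 970 / (12 × 500) = 0.16167
UCL = p̄ + 3·√(p̄(1−p̄)/n) = 0.16167 + 3 × √(0.16167×0.83833/500) = 0.16167 + 3 × 0.01646 = 0.21106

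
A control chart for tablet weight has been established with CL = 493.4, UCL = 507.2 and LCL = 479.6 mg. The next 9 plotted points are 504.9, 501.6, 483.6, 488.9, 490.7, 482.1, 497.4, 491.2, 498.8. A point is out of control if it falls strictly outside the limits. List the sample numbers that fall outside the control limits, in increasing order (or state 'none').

none

All 9 points lie within [479.6, 507.2].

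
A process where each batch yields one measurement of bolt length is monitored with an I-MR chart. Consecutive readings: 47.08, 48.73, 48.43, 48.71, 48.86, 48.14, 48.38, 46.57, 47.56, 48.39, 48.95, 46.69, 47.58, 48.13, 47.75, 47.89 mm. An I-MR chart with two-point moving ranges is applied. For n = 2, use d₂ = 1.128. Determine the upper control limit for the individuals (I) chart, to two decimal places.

X̄ = (47.08 + 48.73 + 48.43 + 48.71 + 48.86 + 48.14 + 48.38 + 46.57 + 47.56 + 48.39 + 48.95 + 46.69 + 47.58 + 48.13 + 47.75 + 47.89) / 16 = 47.9900
Moving ranges: 1.65, 0.30, 0.28, 0.15, 0.72, 0.24, 1.81, 0.99, 0.83, 0.56, 2.26, 0.89, 0.55, 0.38, 0.14; M̄R̄ = 11.7500 / 15 = 0.7833
UCL = X̄ + 3·M̄R̄/d₂ = 47.9900 + 3 × 0.7833 / 1.128 = 50.0733

50.07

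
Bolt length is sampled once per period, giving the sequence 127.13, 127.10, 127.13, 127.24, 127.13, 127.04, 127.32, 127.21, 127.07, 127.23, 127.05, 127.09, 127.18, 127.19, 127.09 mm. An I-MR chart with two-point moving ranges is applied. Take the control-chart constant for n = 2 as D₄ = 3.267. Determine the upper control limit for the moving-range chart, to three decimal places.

0.345

Moving ranges: 0.03, 0.03, 0.11, 0.11, 0.09, 0.28, 0.11, 0.14, 0.16, 0.18, 0.04, 0.09, 0.01, 0.10; M̄R̄ = 1.4800 / 14 = 0.1057
UCL_MR = D₄·M̄R̄ = 3.267 × 0.1057 = 0.3454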